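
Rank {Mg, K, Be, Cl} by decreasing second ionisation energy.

K > Cl > Be > Mg

The second ionization energy removes an electron from the +1 ion. For each element: Mg⁺ still has 1 valence electron; K⁺ is the bare [Ar] core; Be⁺ still has 1 valence electron; Cl⁺ still has 6 valence electrons.
Pulling an electron out of a noble-gas core costs far more than removing a remaining valence electron, so K sits at the high end of IE_2.
Valence configurations: Mg⁺ [Ne]3s¹, Be⁺ [He]2s¹, Cl⁺ [Ne]3s²3p⁴.
The numbers (kJ/mol): Mg 1451, K 3052, Be 1757, Cl 2298.
Overall IE_2 order: Mg < Be < Cl < K.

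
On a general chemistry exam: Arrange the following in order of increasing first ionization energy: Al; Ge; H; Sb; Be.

H is in period 1, group 1; Be is in period 2, group 2; Al is in period 3, group 13; Ge is in period 4, group 14; Sb is in period 5, group 15.
IE₁ increases left→right with effective nuclear charge and decreases top→bottom as the valence shell moves farther out.
A diagonal step moves right (one effect) and down (the opposite effect) at once.
Ge > Al: period and group pull opposite ways; the across-period shift dominates (762 vs 578 kJ/mol).
Sb > Ge: period and group pull opposite ways; the across-period shift dominates (831 vs 762 kJ/mol).
Be > Sb: period and group pull opposite ways; the down-group shift dominates (900 vs 831 kJ/mol).
H > Be: period and group pull opposite ways; the down-group shift dominates (1312 vs 900 kJ/mol).
Tabulated first ionization energy (kJ/mol): H 1312, Be 900, Al 578, Ge 762, Sb 831.
So from lowest to highest: Al < Ge < Sb < Be < H.

Al < Ge < Sb < Be < H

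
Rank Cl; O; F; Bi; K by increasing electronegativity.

K < Bi < Cl < O < F

O is in period 2, group 16; F is in period 2, group 17; Cl is in period 3, group 17; K is in period 4, group 1; Bi is in period 6, group 15.
Smaller atoms with higher effective nuclear charge are more electronegative.
Neither a single period nor a single group — weigh both effects.
Bi > K: period and group pull opposite ways; the across-period shift dominates (2.02 vs 0.82).
Cl > Bi: relative to Bi, both the across-period and down-group shifts push Cl's electronegativity up.
O > Cl: the two effects oppose for this pair; the down-group effect wins (3.44 vs 3.16).
F > O: F lies to the right of O in period 2, so the across-period effect alone puts F higher.
Tabulated electronegativity (Pauling): O 3.44, F 3.98, Cl 3.16, K 0.82, Bi 2.02.
So from lowest to highest: K < Bi < Cl < O < F.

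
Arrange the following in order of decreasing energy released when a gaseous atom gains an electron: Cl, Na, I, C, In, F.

Cl > F > I > C > Na > In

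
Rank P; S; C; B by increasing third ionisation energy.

The third ionization energy removes an electron from the +2 ion. For each element: P²⁺ still has 3 valence electrons; S²⁺ still has 4 valence electrons; C²⁺ still has 2 valence electrons; B²⁺ still has 1 valence electron.
All are still removing valence electrons, so compare the +2 ions as you would atoms: IE_3 generally rises across a period (higher Z_eff) and falls down a group (larger shell), subject to the usual subshell exceptions.
Valence configurations: P²⁺ [Ne]3s²3p¹, S²⁺ [Ne]3s²3p², C²⁺ [He]2s², B²⁺ [He]2s¹.
Tabulated IE_3 (kJ/mol): P 2914, S 3357, C 4620, B 3660.
So the third ionization energies run P < S < B < C.

P < S < B < C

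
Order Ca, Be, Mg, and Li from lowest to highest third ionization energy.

Ca < Mg < Li < Be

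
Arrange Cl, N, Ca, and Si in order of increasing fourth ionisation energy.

Si < Cl < Ca < N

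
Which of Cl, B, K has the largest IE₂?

The second ionization energy removes an electron from the +1 ion. For each element: Cl⁺ still has 6 valence electrons; B⁺ still has 2 valence electrons; K⁺ is the bare [Ar] core.
Breaking into a closed-shell core is much more expensive than removing a leftover valence electron — K has the largest IE_2 here.
Valence configurations: Cl⁺ [Ne]3s²3p⁴, B⁺ [He]2s².
Approximate IE_2 values (kJ/mol): Cl 2298, B 2427, K 3052.
Overall IE_2 order: Cl < B < K.

K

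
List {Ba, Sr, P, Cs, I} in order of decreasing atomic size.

Cs > Ba > Sr > I > P

P is in period 3, group 15; Sr is in period 5, group 2; I is in period 5, group 17; Cs is in period 6, group 1; Ba is in period 6, group 2.
Atomic radius shrinks across a period as nuclear charge pulls the same shell inward, and grows down a group as new shells are added.
Neither a single period nor a single group — weigh both effects.
I > P: the two effects oppose for this pair; the down-group effect wins (133 vs 111 pm).
Sr > I: Sr lies to the left of I in period 5, so the across-period effect alone puts Sr larger.
Ba > Sr: they share group 2; the group trend gives Ba the larger value.
Cs > Ba: Cs lies to the left of Ba in period 6, so the across-period effect alone puts Cs larger.
Tabulated atomic radius (pm): P 111, Sr 185, I 133, Cs 232, Ba 196.
So from largest to smallest: Cs > Ba > Sr > I > P.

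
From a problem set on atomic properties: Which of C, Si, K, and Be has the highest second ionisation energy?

IE_2 is the cost of taking one more electron from the +1 cation: C⁺ still has 3 valence electrons; Si⁺ still has 3 valence electrons; K⁺ is the bare [Ar] core; Be⁺ still has 1 valence electron.
Breaking into a closed-shell core is much more expensive than removing a leftover valence electron — K has the largest IE_2 here.
Valence configurations: C⁺ [He]2s²2p¹, Si⁺ [Ne]3s²3p¹, Be⁺ [He]2s¹.
Approximate IE_2 values (kJ/mol): C 2353, Si 1577, K 3052, Be 1757.
So the second ionization energies run Si < Be < C < K.

K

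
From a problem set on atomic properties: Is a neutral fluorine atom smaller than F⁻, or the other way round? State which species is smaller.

Forming F⁻ adds 1 electron to F. More electron–electron repulsion in the same shell, with unchanged nuclear charge, lets the cloud expand.
An anion is larger than its parent atom: F⁻ > F.

F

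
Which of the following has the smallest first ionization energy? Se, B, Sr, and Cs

B is in period 2, group 13; Se is in period 4, group 16; Sr is in period 5, group 2; Cs is in period 6, group 1.
IE₁ increases left→right with effective nuclear charge and decreases top→bottom as the valence shell moves farther out.
Here both period and group differ, so the two effects have to be weighed against each other.
Sr > Cs: both effects reinforce here, so Sr is clearly the higher of the two.
B > Sr: relative to Sr, both the across-period and down-group shifts push B's first ionization energy up.
Se > B: period and group pull opposite ways; the across-period shift dominates (941 vs 801 kJ/mol).
Approximate values (kJ/mol): B 801, Se 941, Sr 550, Cs 376.
The smallest first ionization energy among these belongs to Cs.

Cs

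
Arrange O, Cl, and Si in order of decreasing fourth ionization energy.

O > Cl > Si

The fourth ionization energy removes an electron from the +3 ion. For each element: O³⁺ still has 3 valence electrons; Cl³⁺ still has 4 valence electrons; Si³⁺ still has 1 valence electron.
All are still removing valence electrons, so compare the +3 ions as you would atoms: IE_4 generally rises across a period (higher Z_eff) and falls down a group (larger shell), subject to the usual subshell exceptions.
Valence configurations: O³⁺ [He]2s²2p¹, Cl³⁺ [Ne]3s²3p², Si³⁺ [Ne]3s¹.
The numbers (kJ/mol): O 7469, Cl 5159, Si 4356.
Overall IE_4 order: Si < Cl < O.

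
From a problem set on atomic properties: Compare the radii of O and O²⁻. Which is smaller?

O

Forming O²⁻ adds 2 electrons to O. More electron–electron repulsion in the same shell, with unchanged nuclear charge, lets the cloud expand.
An anion is larger than its parent atom: O²⁻ > O.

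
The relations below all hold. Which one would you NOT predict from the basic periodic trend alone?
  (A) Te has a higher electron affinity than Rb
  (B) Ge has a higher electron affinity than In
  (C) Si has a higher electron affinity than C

(C)

The general trend: electron affinity increases across a period and decreases down a group.
(A) Te (period 5, group 16) vs Rb (period 5, group 1): the stated order agrees with the simple trend.
(B) Ge (period 4, group 14) vs In (period 5, group 13): the stated order agrees with the simple trend.
(C) Si (period 3, group 14) vs C (period 2, group 14): the stated order contradicts the simple trend.
The exception is (C): Si's larger, more diffuse 3p orbitals accept an added electron slightly more readily than C's compact 2p.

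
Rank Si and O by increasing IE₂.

Si < O

The second ionization energy removes an electron from the +1 ion. For each element: Si⁺ still has 3 valence electrons; O⁺ still has 5 valence electrons.
All are still removing valence electrons, so compare the +1 ions as you would atoms: IE_2 generally rises across a period (higher Z_eff) and falls down a group (larger shell), subject to the usual subshell exceptions.
Valence configurations: Si⁺ [Ne]3s²3p¹, O⁺ [He]2s²2p³.
Approximate IE_2 values (kJ/mol): Si 1577, O 3388.
Putting it together, IE_2: Si < O.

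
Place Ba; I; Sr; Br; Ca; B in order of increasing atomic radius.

B, Br, I, Ca, Sr, Ba

Moving right in a period, electrons are added to the same shell under a stronger nuclear pull, so atoms get smaller; moving down, a new shell is opened and atoms get larger.
These span different periods and groups, so the two trends combine.
Br > B: period and group pull opposite ways; the down-group shift dominates (114 vs 85 pm).
I > Br: they share group 17; the group trend gives I the larger value.
Ca > I: the two effects oppose for this pair; the across-period effect wins (171 vs 133 pm).
Sr > Ca: they share group 2; the group trend gives Sr the larger value.
Ba > Sr: Ba sits below Sr in group 2, so the down-group effect alone puts Ba larger.
Approximate values (pm): B 85, Ca 171, Br 114, Sr 185, I 133, Ba 196.
So from smallest to largest: B < Br < I < Ca < Sr < Ba.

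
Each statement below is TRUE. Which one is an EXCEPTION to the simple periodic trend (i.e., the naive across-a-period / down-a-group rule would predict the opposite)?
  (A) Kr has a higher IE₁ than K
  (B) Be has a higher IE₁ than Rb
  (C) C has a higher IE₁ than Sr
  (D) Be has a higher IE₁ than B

(D)

The general trend: IE₁ increases across a period and decreases down a group.
(A) Kr (period 4, group 18) vs K (period 4, group 1): the stated order agrees with the simple trend.
(B) Be (period 2, group 2) vs Rb (period 5, group 1): the stated order agrees with the simple trend.
(C) C (period 2, group 14) vs Sr (period 5, group 2): the stated order agrees with the simple trend.
(D) Be (period 2, group 2) vs B (period 2, group 13): the stated order contradicts the simple trend.
The exception is (D): removing B's lone 2p electron is easier than breaking Be's filled 2s².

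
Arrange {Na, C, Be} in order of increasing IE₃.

C, Na, Be

The third ionization energy removes an electron from the +2 ion. For each element: Na²⁺ is already 1 electron into the core; C²⁺ still has 2 valence electrons; Be²⁺ is the bare [He] core.
Breaking into a closed-shell core is much more expensive than removing a leftover valence electron — Na and Be have the largest IE_3 here.
The numbers (kJ/mol): Na 6910, C 4620, Be 14849.
So the third ionization energies run C < Na < Be.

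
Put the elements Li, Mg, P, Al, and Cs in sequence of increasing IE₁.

Cs, Li, Al, Mg, P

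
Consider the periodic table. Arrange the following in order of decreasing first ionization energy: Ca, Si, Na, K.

Si > Ca > Na > K

Across a period the outer electron is held more tightly (higher IE₁); down a group it sits in a higher shell, more shielded, and comes off more easily.
Here both period and group differ, so the two effects have to be weighed against each other.
Na > K: they share group 1; the group trend gives Na the larger value.
Ca > Na: the two effects oppose for this pair; the across-period effect wins (590 vs 496 kJ/mol).
Si > Ca: relative to Ca, both the across-period and down-group shifts push Si's first ionization energy up.
For reference (kJ/mol): Na 496, Si 786, K 419, Ca 590.
So from highest to lowest: Si > Ca > Na > K.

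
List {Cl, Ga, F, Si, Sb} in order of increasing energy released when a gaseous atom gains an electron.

Ga < Sb < Si < F < Cl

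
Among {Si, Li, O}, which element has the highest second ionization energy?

IE_2 is the cost of taking one more electron from the +1 cation: Si⁺ still has 3 valence electrons; Li⁺ is the bare [He] core; O⁺ still has 5 valence electrons.
Breaking into a closed-shell core is much more expensive than removing a leftover valence electron — Li has the largest IE_2 here.
Valence configurations: Si⁺ [Ne]3s²3p¹, O⁺ [He]2s²2p³.
The numbers (kJ/mol): Si 1577, Li 7298, O 3388.
Hence IE_2: Si < O < Li.

Li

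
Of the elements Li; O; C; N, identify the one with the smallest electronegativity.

Li is in period 2, group 1; C is in period 2, group 14; N is in period 2, group 15; O is in period 2, group 16.
EN rises left→right (higher Z_eff, smaller atoms) and falls top→bottom (larger, more shielded atoms).
All lie in period 2, so electronegativity increases left to right.
The smallest electronegativity among these belongs to Li.

Li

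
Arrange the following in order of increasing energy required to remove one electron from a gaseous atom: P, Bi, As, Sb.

Bi < Sb < As < P

P is in period 3, group 15; As is in period 4, group 15; Sb is in period 5, group 15; Bi is in period 6, group 15.
Removing the outermost electron gets harder across a period and easier down a group.
All are in group 15, so first ionization energy increases up the group.
So from lowest to highest: Bi < Sb < As < P.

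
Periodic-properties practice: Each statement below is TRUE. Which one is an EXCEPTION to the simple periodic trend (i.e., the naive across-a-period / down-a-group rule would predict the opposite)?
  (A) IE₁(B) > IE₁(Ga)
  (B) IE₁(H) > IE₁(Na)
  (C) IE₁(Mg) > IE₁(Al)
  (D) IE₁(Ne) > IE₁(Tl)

The general trend: IE₁ increases across a period and decreases down a group.
(A) B (period 2, group 13) vs Ga (period 4, group 13): the stated order agrees with the simple trend.
(B) H (period 1, group 1) vs Na (period 3, group 1): the stated order agrees with the simple trend.
(C) Mg (period 3, group 2) vs Al (period 3, group 13): the stated order contradicts the simple trend.
(D) Ne (period 2, group 18) vs Tl (period 6, group 13): the stated order agrees with the simple trend.
The exception is (C): Al's single 3p electron is easier to remove than one from Mg's filled 3s².

(C)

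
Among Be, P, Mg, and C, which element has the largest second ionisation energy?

C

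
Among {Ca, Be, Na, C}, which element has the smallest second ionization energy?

Ca

Consider each +1 ion: Ca⁺ still has 1 valence electron; Be⁺ still has 1 valence electron; Na⁺ is the bare [Ne] core; C⁺ still has 3 valence electrons.
Breaking into a closed-shell core is much more expensive than removing a leftover valence electron — Na has the largest IE_2 here.
Valence configurations: Ca⁺ [Ar]4s¹, Be⁺ [He]2s¹, C⁺ [He]2s²2p¹.
The numbers (kJ/mol): Ca 1145, Be 1757, Na 4562, C 2353.
Overall IE_2 order: Ca < Be < C < Na.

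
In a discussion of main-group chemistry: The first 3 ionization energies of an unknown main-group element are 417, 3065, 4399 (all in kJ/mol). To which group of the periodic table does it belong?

Group 1

Look for the largest jump between consecutive ionization energies: IE2/IE1 ≈ 7.4, far larger than any earlier ratio.
That jump marks the point where a core electron is being removed. So the atom has 1 valence electron.
A main-group element with 1 valence electron is in group 1.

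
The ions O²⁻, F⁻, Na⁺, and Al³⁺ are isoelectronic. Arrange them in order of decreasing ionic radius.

All of these have 10 electrons, so size is governed by nuclear charge alone: the more protons, the stronger the pull on the same electron cloud, and the smaller the ion.
Nuclear charges: Al³⁺ (Z=13), Na⁺ (Z=11), F⁻ (Z=9), O²⁻ (Z=8).
Largest to smallest: O²⁻ > F⁻ > Na⁺ > Al³⁺.

O²⁻, F⁻, Na⁺, Al³⁺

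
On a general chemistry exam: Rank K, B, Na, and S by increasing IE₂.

S, B, K, Na

Consider each +1 ion: K⁺ is the bare [Ar] core; B⁺ still has 2 valence electrons; Na⁺ is the bare [Ne] core; S⁺ still has 5 valence electrons.
Breaking into a closed-shell core is much more expensive than removing a leftover valence electron — K and Na have the largest IE_2 here.
Valence configurations: B⁺ [He]2s², S⁺ [Ne]3s²3p³.
The numbers (kJ/mol): K 3052, B 2427, Na 4562, S 2252.
So the second ionization energies run S < B < K < Na.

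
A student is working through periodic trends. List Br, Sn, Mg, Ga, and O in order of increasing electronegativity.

O is in period 2, group 16; Mg is in period 3, group 2; Ga is in period 4, group 13; Br is in period 4, group 17; Sn is in period 5, group 14.
Electronegativity increases across a period and decreases down a group, tracking effective nuclear charge and atomic size.
These span different periods and groups, so the two trends combine.
Ga > Mg: the two effects oppose for this pair; the across-period effect wins (1.81 vs 1.31).
Sn > Ga: period and group pull opposite ways; the across-period shift dominates (1.96 vs 1.81).
Br > Sn: both effects reinforce here, so Br is clearly the higher of the two.
O > Br: the two effects oppose for this pair; the down-group effect wins (3.44 vs 2.96).
Approximate values (Pauling): O 3.44, Mg 1.31, Ga 1.81, Br 2.96, Sn 1.96.
So from lowest to highest: Mg < Ga < Sn < Br < O.

Mg < Ga < Sn < Br < O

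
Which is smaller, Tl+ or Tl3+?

Tl3+

Both ions have Z = 81 protons, but Tl3+ has lost more electrons, so its remaining electrons feel a larger effective nuclear charge per electron and are pulled in more tightly.
Higher positive charge → smaller ion, so Tl+ > Tl3+.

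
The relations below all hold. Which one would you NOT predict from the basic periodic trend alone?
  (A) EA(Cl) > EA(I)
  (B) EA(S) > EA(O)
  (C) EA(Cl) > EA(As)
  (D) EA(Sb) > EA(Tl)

The general trend: electron affinity increases across a period and decreases down a group.
(A) Cl (period 3, group 17) vs I (period 5, group 17): the stated order agrees with the simple trend.
(B) S (period 3, group 16) vs O (period 2, group 16): the stated order contradicts the simple trend.
(C) Cl (period 3, group 17) vs As (period 4, group 15): the stated order agrees with the simple trend.
(D) Sb (period 5, group 15) vs Tl (period 6, group 13): the stated order agrees with the simple trend.
The exception is (B): the compact 2p subshell of O repels the added electron more than S's larger 3p does.

(B)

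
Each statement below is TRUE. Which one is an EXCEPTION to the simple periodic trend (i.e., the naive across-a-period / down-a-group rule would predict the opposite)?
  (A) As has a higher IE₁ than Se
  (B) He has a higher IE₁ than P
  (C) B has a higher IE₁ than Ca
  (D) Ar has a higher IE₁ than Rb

(A)

The general trend: IE₁ increases across a period and decreases down a group.
(A) As (period 4, group 15) vs Se (period 4, group 16): the stated order contradicts the simple trend.
(B) He (period 1, group 18) vs P (period 3, group 15): the stated order agrees with the simple trend.
(C) B (period 2, group 13) vs Ca (period 4, group 2): the stated order agrees with the simple trend.
(D) Ar (period 3, group 18) vs Rb (period 5, group 1): the stated order agrees with the simple trend.
The exception is (A): Se (4p⁴) ionizes more easily than half-filled As (4p³).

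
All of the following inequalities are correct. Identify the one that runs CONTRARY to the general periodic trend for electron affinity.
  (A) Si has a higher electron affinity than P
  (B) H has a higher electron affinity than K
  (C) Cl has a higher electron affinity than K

The general trend: electron affinity increases across a period and decreases down a group.
(A) Si (period 3, group 14) vs P (period 3, group 15): the stated order contradicts the simple trend.
(B) H (period 1, group 1) vs K (period 4, group 1): the stated order agrees with the simple trend.
(C) Cl (period 3, group 17) vs K (period 4, group 1): the stated order agrees with the simple trend.
The exception is (A): adding an electron to P's half-filled 3p³ is unfavourable, so Si (3p²) has the more exothermic EA.

(A)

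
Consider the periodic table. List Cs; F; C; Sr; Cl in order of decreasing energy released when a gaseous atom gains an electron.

Atoms with high Z_eff and room in the valence shell (especially the halogens) have the most exothermic electron affinities.
These span different periods and groups, so the two trends combine.
Cs > Sr: this pair runs against the simple trend — see the exception note.
C > Cs: both effects reinforce here, so C is clearly the higher of the two.
F > C: F lies to the right of C in period 2, so the across-period effect alone puts F higher.
Cl > F: this pair runs against the simple trend — see the exception note.
Note the exception: Cs has a higher electron affinity than Sr, contrary to the simple trend — adding an electron to Sr (ns²) has to open a new, higher-energy np subshell, which is unfavourable.
Note the exception: Cl has a higher electron affinity than F, contrary to the simple trend — F's small 2p subshell makes the incoming electron feel strong e⁻–e⁻ repulsion, so Cl actually releases more energy on gaining an electron.
For reference (kJ/mol): C 122, F 328, Cl 349, Sr 5, Cs 46.
So from highest to lowest: Cl > F > C > Cs > Sr.

Cl > F > C > Cs > Sr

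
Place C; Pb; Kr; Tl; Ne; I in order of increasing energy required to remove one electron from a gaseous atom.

Tl, Pb, I, C, Kr, Ne

C is in period 2, group 14; Ne is in period 2, group 18; Kr is in period 4, group 18; I is in period 5, group 17; Tl is in period 6, group 13; Pb is in period 6, group 14.
IE₁ increases left→right with effective nuclear charge and decreases top→bottom as the valence shell moves farther out.
Neither a single period nor a single group — weigh both effects.
Pb > Tl: both are in period 6; the period trend gives Pb the larger value.
I > Pb: relative to Pb, both the across-period and down-group shifts push I's first ionization energy up.
C > I: the two effects oppose for this pair; the down-group effect wins (1086 vs 1008 kJ/mol).
Kr > C: the two effects oppose for this pair; the across-period effect wins (1351 vs 1086 kJ/mol).
Ne > Kr: Ne sits above Kr in group 18, so the down-group effect alone puts Ne higher.
Tabulated first ionization energy (kJ/mol): C 1086, Ne 2081, Kr 1351, I 1008, Tl 589, Pb 716.
So from lowest to highest: Tl < Pb < I < C < Kr < Ne.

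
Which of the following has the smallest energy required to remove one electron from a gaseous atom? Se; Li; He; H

H is in period 1, group 1; He is in period 1, group 18; Li is in period 2, group 1; Se is in period 4, group 16.
First ionization energy rises across a period (greater Z_eff holds electrons more tightly) and falls down a group (valence electrons are farther from the nucleus).
These span different periods and groups, so the two trends combine.
Se > Li: period and group pull opposite ways; the across-period shift dominates (941 vs 520 kJ/mol).
H > Se: period and group pull opposite ways; the down-group shift dominates (1312 vs 941 kJ/mol).
He > H: He lies to the right of H in period 1, so the across-period effect alone puts He higher.
For reference (kJ/mol): H 1312, He 2372, Li 520, Se 941.
The smallest energy required to remove one electron from a gaseous atom among these belongs to Li.

Li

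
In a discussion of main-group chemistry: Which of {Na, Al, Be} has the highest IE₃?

Be

After 2 electrons have been removed, what remains? Na²⁺ is already 1 electron into the core; Al²⁺ still has 1 valence electron; Be²⁺ is the bare [He] core.
Breaking into a closed-shell core is much more expensive than removing a leftover valence electron — Na and Be have the largest IE_3 here.
The numbers (kJ/mol): Na 6910, Al 2745, Be 14849.
So the third ionization energies run Al < Na < Be.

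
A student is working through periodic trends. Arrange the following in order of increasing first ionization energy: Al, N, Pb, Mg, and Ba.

N is in period 2, group 15; Mg is in period 3, group 2; Al is in period 3, group 13; Ba is in period 6, group 2; Pb is in period 6, group 14.
Removing the outermost electron gets harder across a period and easier down a group.
Here both period and group differ, so the two effects have to be weighed against each other.
Al > Ba: relative to Ba, both the across-period and down-group shifts push Al's first ionization energy up.
Pb > Al: the two effects oppose for this pair; the across-period effect wins (716 vs 578 kJ/mol).
Mg > Pb: the two effects oppose for this pair; the down-group effect wins (738 vs 716 kJ/mol).
N > Mg: relative to Mg, both the across-period and down-group shifts push N's first ionization energy up.
Note the exception: Mg has a higher first ionization energy than Al, contrary to the simple trend — Al's single 3p electron is easier to remove than one from Mg's filled 3s².
For reference (kJ/mol): N 1402, Mg 738, Al 578, Ba 503, Pb 716.
So from lowest to highest: Ba < Al < Pb < Mg < N.

Ba < Al < Pb < Mg < N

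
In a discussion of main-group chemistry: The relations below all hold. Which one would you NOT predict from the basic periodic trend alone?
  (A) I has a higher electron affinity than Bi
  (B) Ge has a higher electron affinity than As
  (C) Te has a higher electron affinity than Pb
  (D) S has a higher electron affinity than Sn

(B)

The general trend: electron affinity increases across a period and decreases down a group.
(A) I (period 5, group 17) vs Bi (period 6, group 15): the stated order agrees with the simple trend.
(B) Ge (period 4, group 14) vs As (period 4, group 15): the stated order contradicts the simple trend.
(C) Te (period 5, group 16) vs Pb (period 6, group 14): the stated order agrees with the simple trend.
(D) S (period 3, group 16) vs Sn (period 5, group 14): the stated order agrees with the simple trend.
The exception is (B): adding an electron to As's half-filled 4p³ is unfavourable, so Ge (4p²) has the more exothermic EA.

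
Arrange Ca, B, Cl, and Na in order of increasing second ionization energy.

Ca < Cl < B < Na

After 1 electron has been removed, what remains? Ca⁺ still has 1 valence electron; B⁺ still has 2 valence electrons; Cl⁺ still has 6 valence electrons; Na⁺ is the bare [Ne] core.
Pulling an electron out of a noble-gas core costs far more than removing a remaining valence electron, so Na sits at the high end of IE_2.
Valence configurations: Ca⁺ [Ar]4s¹, B⁺ [He]2s², Cl⁺ [Ne]3s²3p⁴.
The numbers (kJ/mol): Ca 1145, B 2427, Cl 2298, Na 4562.
Overall IE_2 order: Ca < Cl < B < Na.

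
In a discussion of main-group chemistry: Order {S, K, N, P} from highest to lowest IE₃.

N, K, S, P

Consider each +2 ion: S²⁺ still has 4 valence electrons; K²⁺ is already 1 electron into the core; N²⁺ still has 3 valence electrons; P²⁺ still has 3 valence electrons.
Usually core removal costs more than valence removal, but here the competition is close: a tightly held n=2 valence electron can cost more to remove than an n=3 core electron, so the actual values have to decide it.
Valence configurations: S²⁺ [Ne]3s²3p², N²⁺ [He]2s²2p¹, P²⁺ [Ne]3s²3p¹.
Tabulated IE_3 (kJ/mol): S 3357, K 4420, N 4578, P 2914.
Putting it together, IE_3: P < S < K < N.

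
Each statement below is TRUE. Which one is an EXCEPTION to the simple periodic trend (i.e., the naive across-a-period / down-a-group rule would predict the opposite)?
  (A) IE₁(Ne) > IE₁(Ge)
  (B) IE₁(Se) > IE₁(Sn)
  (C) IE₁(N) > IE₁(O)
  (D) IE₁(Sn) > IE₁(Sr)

(C)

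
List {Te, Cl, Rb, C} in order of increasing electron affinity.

Rb < C < Te < Cl

C is in period 2, group 14; Cl is in period 3, group 17; Rb is in period 5, group 1; Te is in period 5, group 16.
EA tends to increase across a period and decrease down a group, though the pattern is less regular than for IE or radius.
Here both period and group differ, so the two effects have to be weighed against each other.
C > Rb: both effects reinforce here, so C is clearly the higher of the two.
Te > C: the two effects oppose for this pair; the across-period effect wins (190 vs 122 kJ/mol).
Cl > Te: both effects reinforce here, so Cl is clearly the higher of the two.
For reference (kJ/mol): C 122, Cl 349, Rb 47, Te 190.
So from lowest to highest: Rb < C < Te < Cl.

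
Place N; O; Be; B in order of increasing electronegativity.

Be, B, N, O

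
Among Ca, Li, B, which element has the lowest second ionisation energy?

Ca

Consider each +1 ion: Ca⁺ still has 1 valence electron; Li⁺ is the bare [He] core; B⁺ still has 2 valence electrons.
Pulling an electron out of a noble-gas core costs far more than removing a remaining valence electron, so Li sits at the high end of IE_2.
Valence configurations: Ca⁺ [Ar]4s¹, B⁺ [He]2s².
Tabulated IE_2 (kJ/mol): Ca 1145, Li 7298, B 2427.
Putting it together, IE_2: Ca < B < Li.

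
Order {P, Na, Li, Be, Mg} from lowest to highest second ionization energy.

Consider each +1 ion: P⁺ still has 4 valence electrons; Na⁺ is the bare [Ne] core; Li⁺ is the bare [He] core; Be⁺ still has 1 valence electron; Mg⁺ still has 1 valence electron.
Breaking into a closed-shell core is much more expensive than removing a leftover valence electron — Na and Li have the largest IE_2 here.
Valence configurations: P⁺ [Ne]3s²3p², Be⁺ [He]2s¹, Mg⁺ [Ne]3s¹.
Tabulated IE_2 (kJ/mol): P 1907, Na 4562, Li 7298, Be 1757, Mg 1451.
Overall IE_2 order: Mg < Be < P < Na < Li.

Mg < Be < P < Na < Li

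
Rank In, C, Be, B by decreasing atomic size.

In, Be, B, C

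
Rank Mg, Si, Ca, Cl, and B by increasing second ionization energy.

Ca < Mg < Si < Cl < B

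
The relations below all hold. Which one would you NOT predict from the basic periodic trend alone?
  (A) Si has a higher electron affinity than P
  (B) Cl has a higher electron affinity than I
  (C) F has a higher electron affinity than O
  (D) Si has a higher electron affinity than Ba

(A)

The general trend: electron affinity increases across a period and decreases down a group.
(A) Si (period 3, group 14) vs P (period 3, group 15): the stated order contradicts the simple trend.
(B) Cl (period 3, group 17) vs I (period 5, group 17): the stated order agrees with the simple trend.
(C) F (period 2, group 17) vs O (period 2, group 16): the stated order agrees with the simple trend.
(D) Si (period 3, group 14) vs Ba (period 6, group 2): the stated order agrees with the simple trend.
The exception is (A): adding an electron to P's half-filled 3p³ is unfavourable, so Si (3p²) has the more exothermic EA.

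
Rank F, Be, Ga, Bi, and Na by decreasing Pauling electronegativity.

F > Bi > Ga > Be > Na

Be is in period 2, group 2; F is in period 2, group 17; Na is in period 3, group 1; Ga is in period 4, group 13; Bi is in period 6, group 15.
Electronegativity increases across a period and decreases down a group, tracking effective nuclear charge and atomic size.
These span different periods and groups, so the two trends combine.
Be > Na: relative to Na, both the across-period and down-group shifts push Be's electronegativity up.
Ga > Be: the two effects oppose for this pair; the across-period effect wins (1.81 vs 1.57).
Bi > Ga: the two effects oppose for this pair; the across-period effect wins (2.02 vs 1.81).
F > Bi: relative to Bi, both the across-period and down-group shifts push F's electronegativity up.
Tabulated electronegativity (Pauling): Be 1.57, F 3.98, Na 0.93, Ga 1.81, Bi 2.02.
So from highest to lowest: F > Bi > Ga > Be > Na.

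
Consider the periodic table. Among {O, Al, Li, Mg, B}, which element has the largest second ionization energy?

Consider each +1 ion: O⁺ still has 5 valence electrons; Al⁺ still has 2 valence electrons; Li⁺ is the bare [He] core; Mg⁺ still has 1 valence electron; B⁺ still has 2 valence electrons.
Breaking into a closed-shell core is much more expensive than removing a leftover valence electron — Li has the largest IE_2 here.
Valence configurations: O⁺ [He]2s²2p³, Al⁺ [Ne]3s², Mg⁺ [Ne]3s¹, B⁺ [He]2s².
Approximate IE_2 values (kJ/mol): O 3388, Al 1817, Li 7298, Mg 1451, B 2427.
So the second ionization energies run Mg < Al < B < O < Li.

Li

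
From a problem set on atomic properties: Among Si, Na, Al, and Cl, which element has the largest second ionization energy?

The second ionization energy removes an electron from the +1 ion. For each element: Si⁺ still has 3 valence electrons; Na⁺ is the bare [Ne] core; Al⁺ still has 2 valence electrons; Cl⁺ still has 6 valence electrons.
Core electrons are held far more tightly than valence electrons, so Na tops the IE_2 order.
Valence configurations: Si⁺ [Ne]3s²3p¹, Al⁺ [Ne]3s², Cl⁺ [Ne]3s²3p⁴.
Si⁺ loses a lone 3p electron whereas Al⁺ must break into a filled 3s² pair, so IE_2(Al) > IE_2(Si) even though Si has the higher nuclear charge.
Approximate IE_2 values (kJ/mol): Si 1577, Na 4562, Al 1817, Cl 2298.
So the second ionization energies run Si < Al < Cl < Na.

Na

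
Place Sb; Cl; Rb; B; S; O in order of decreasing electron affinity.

B is in period 2, group 13; O is in period 2, group 16; S is in period 3, group 16; Cl is in period 3, group 17; Rb is in period 5, group 1; Sb is in period 5, group 15.
Electron affinity generally becomes more exothermic across a period toward the halogens and less exothermic down a group.
These span different periods and groups, so the two trends combine.
Rb > B: this pair runs against the simple trend — see the exception note.
Sb > Rb: both are in period 5; the period trend gives Sb the larger value.
O > Sb: both effects reinforce here, so O is clearly the higher of the two.
S > O: this pair runs against the simple trend — see the exception note.
Cl > S: both are in period 3; the period trend gives Cl the larger value.
Note the exception: Rb has a higher electron affinity than B, contrary to the simple trend — B's ns²np¹ configuration gives only a small electron affinity — the sparsely filled np subshell binds an added electron weakly.
Note the exception: S has a higher electron affinity than O, contrary to the simple trend — the compact 2p subshell of O repels the added electron more than S's larger 3p does.
Tabulated electron affinity (kJ/mol): B 27, O 141, S 200, Cl 349, Rb 47, Sb 103.
So from highest to lowest: Cl > S > O > Sb > Rb > B.

Cl > S > O > Sb > Rb > B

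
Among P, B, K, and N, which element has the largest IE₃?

N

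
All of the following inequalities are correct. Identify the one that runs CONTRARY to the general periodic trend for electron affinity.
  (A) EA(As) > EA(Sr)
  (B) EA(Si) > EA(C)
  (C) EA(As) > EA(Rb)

The general trend: electron affinity increases across a period and decreases down a group.
(A) As (period 4, group 15) vs Sr (period 5, group 2): the stated order agrees with the simple trend.
(B) Si (period 3, group 14) vs C (period 2, group 14): the stated order contradicts the simple trend.
(C) As (period 4, group 15) vs Rb (period 5, group 1): the stated order agrees with the simple trend.
The exception is (B): Si's larger, more diffuse 3p orbitals accept an added electron slightly more readily than C's compact 2p.

(B)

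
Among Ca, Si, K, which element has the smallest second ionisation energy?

After 1 electron has been removed, what remains? Ca⁺ still has 1 valence electron; Si⁺ still has 3 valence electrons; K⁺ is the bare [Ar] core.
Breaking into a closed-shell core is much more expensive than removing a leftover valence electron — K has the largest IE_2 here.
Valence configurations: Ca⁺ [Ar]4s¹, Si⁺ [Ne]3s²3p¹.
Tabulated IE_2 (kJ/mol): Ca 1145, Si 1577, K 3052.
Putting it together, IE_2: Ca < Si < K.

Ca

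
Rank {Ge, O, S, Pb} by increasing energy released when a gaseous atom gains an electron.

O is in period 2, group 16; S is in period 3, group 16; Ge is in period 4, group 14; Pb is in period 6, group 14.
EA tends to increase across a period and decrease down a group, though the pattern is less regular than for IE or radius.
These span different periods and groups, so the two trends combine.
Ge > Pb: Ge sits above Pb in group 14, so the down-group effect alone puts Ge higher.
O > Ge: relative to Ge, both the across-period and down-group shifts push O's electron affinity up.
S > O: this pair runs against the simple trend — see the exception note.
Note the exception: S has a higher electron affinity than O, contrary to the simple trend — the compact 2p subshell of O repels the added electron more than S's larger 3p does.
For reference (kJ/mol): O 141, S 200, Ge 119, Pb 35.
So from lowest to highest: Pb < Ge < O < S.

Pb, Ge, O, S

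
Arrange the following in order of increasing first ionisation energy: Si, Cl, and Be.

Be is in period 2, group 2; Si is in period 3, group 14; Cl is in period 3, group 17.
First ionization energy rises across a period (greater Z_eff holds electrons more tightly) and falls down a group (valence electrons are farther from the nucleus).
Here both period and group differ, so the two effects have to be weighed against each other.
Be > Si: the two effects oppose for this pair; the down-group effect wins (900 vs 786 kJ/mol).
Cl > Be: period and group pull opposite ways; the across-period shift dominates (1251 vs 900 kJ/mol).
Approximate values (kJ/mol): Be 900, Si 786, Cl 1251.
So from lowest to highest: Si < Be < Cl.

Si, Be, Cl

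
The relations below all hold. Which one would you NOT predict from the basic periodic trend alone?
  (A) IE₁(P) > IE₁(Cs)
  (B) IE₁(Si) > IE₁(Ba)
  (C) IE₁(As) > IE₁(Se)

(C)

The general trend: IE₁ increases across a period and decreases down a group.
(A) P (period 3, group 15) vs Cs (period 6, group 1): the stated order agrees with the simple trend.
(B) Si (period 3, group 14) vs Ba (period 6, group 2): the stated order agrees with the simple trend.
(C) As (period 4, group 15) vs Se (period 4, group 16): the stated order contradicts the simple trend.
The exception is (C): Se (4p⁴) ionizes more easily than half-filled As (4p³).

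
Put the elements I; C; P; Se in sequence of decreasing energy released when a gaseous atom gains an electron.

C is in period 2, group 14; P is in period 3, group 15; Se is in period 4, group 16; I is in period 5, group 17.
Adding an electron releases more energy for atoms nearer the top right (short of the noble gases).
These sit on a diagonal, where the across-period and down-group effects partly cancel.
C > P: period and group pull opposite ways; the down-group shift dominates (122 vs 72 kJ/mol).
Se > C: the two effects oppose for this pair; the across-period effect wins (195 vs 122 kJ/mol).
I > Se: period and group pull opposite ways; the across-period shift dominates (295 vs 195 kJ/mol).
Tabulated electron affinity (kJ/mol): C 122, P 72, Se 195, I 295.
So from highest to lowest: I > Se > C > P.

I > Se > C > P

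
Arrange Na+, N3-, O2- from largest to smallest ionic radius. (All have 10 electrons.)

All of these have 10 electrons, so size is governed by nuclear charge alone: the more protons, the stronger the pull on the same electron cloud, and the smaller the ion.
Nuclear charges: Na+ (Z=11), O2- (Z=8), N3- (Z=7).
Largest to smallest: N3- > O2- > Na+.

N3- > O2- > Na+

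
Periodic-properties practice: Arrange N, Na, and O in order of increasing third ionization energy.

N < O < Na

After 2 electrons have been removed, what remains? N²⁺ still has 3 valence electrons; Na²⁺ is already 1 electron into the core; O²⁺ still has 4 valence electrons.
Core electrons are held far more tightly than valence electrons, so Na tops the IE_3 order.
Valence configurations: N²⁺ [He]2s²2p¹, O²⁺ [He]2s²2p².
Tabulated IE_3 (kJ/mol): N 4578, Na 6910, O 5300.
Putting it together, IE_3: N < O < Na.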